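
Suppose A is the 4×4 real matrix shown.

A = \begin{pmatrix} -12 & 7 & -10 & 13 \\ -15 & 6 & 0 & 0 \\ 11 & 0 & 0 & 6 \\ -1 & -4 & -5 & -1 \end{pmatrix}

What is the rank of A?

3

Row reduce to echelon form.
R2 ← R2 − (5/4)·R1: [0, -11/4, 25/2, -65/4]
R3 ← R3 + (11/12)·R1: [0, 77/12, -55/6, 215/12]
R4 ← R4 − (1/12)·R1: [0, -55/12, -25/6, -25/12]
R3 ← R3 + (7/3)·R2: [0, 0, 20, -20]
R4 ← R4 − (5/3)·R2: [0, 0, -25, 25]
R4 ← R4 + (5/4)·R3: [0, 0, 0, 0]
Echelon form has 3 nonzero rows, so rank(A) = 3.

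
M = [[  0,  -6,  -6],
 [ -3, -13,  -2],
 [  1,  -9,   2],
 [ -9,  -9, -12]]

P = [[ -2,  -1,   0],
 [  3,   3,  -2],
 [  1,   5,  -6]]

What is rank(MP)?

First compute MP:
[[-24, -48,  48],
 [-35, -46,  38],
 [-27, -18,   6],
 [-21, -78,  90]]
Now row reduce the product.
R2 ← R2 − (35/24)·R1: [0, 24, -32]
R3 ← R3 − (9/8)·R1: [0, 36, -48]
R4 ← R4 − (7/8)·R1: [0, -36, 48]
R3 ← R3 − (3/2)·R2: [0, 0, 0]
R4 ← R4 + (3/2)·R2: [0, 0, 0]
2 nonzero rows, so rank(MP) = 2.

2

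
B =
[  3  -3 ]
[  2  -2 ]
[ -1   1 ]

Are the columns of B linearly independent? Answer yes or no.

no

Row reduce B to echelon form.
R2 ← R2 − (2/3)·R1: [0, 0]
R3 ← R3 + (1/3)·R1: [0, 0]
1 pivot among 2 columns.
Only 1 < 2 pivot columns, so the columns are linearly dependent.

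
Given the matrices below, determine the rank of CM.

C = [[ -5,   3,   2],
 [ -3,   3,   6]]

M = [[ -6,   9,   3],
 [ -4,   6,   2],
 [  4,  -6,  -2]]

First compute CM:
[[ 26, -39, -13],
 [ 30, -45, -15]]
Now row reduce the product.
R2 ← R2 − (15/13)·R1: [0, 0, 0]
1 nonzero row, so rank(CM) = 1.

1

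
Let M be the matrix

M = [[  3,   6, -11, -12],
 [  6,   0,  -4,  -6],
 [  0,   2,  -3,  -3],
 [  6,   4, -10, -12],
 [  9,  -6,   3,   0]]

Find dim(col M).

Row reduce to echelon form.
R2 ← R2 − (2)·R1: [0, -12, 18, 18]
R4 ← R4 − (2)·R1: [0, -8, 12, 12]
R5 ← R5 − (3)·R1: [0, -24, 36, 36]
R3 ← R3 + (1/6)·R2: [0, 0, 0, 0]
R4 ← R4 − (2/3)·R2: [0, 0, 0, 0]
R5 ← R5 − (2)·R2: [0, 0, 0, 0]
Echelon form has 2 nonzero rows, so rank(M) = 2.
The column space has dimension equal to the rank: 2.

2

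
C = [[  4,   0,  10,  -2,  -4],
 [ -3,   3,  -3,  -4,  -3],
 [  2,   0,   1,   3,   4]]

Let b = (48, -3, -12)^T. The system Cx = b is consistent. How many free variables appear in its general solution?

Row reduce the augmented matrix [C | b].
R2 ← R2 + (3/4)·R1: [0, 3, 9/2, -11/2, -6, 33]
R3 ← R3 − (1/2)·R1: [0, 0, -4, 4, 6, -36]
The echelon form has 3 nonzero rows, and every pivot lies in the first 5 columns, so rank(C) = rank([C|b]) = 3.
The system is consistent.
Free variables = (unknowns) − (rank) = 5 − 3 = 2.

2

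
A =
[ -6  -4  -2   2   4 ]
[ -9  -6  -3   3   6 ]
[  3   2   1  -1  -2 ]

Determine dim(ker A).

4

Row reduce to echelon form.
R2 ← R2 − (3/2)·R1: [0, 0, 0, 0, 0]
R3 ← R3 + (1/2)·R1: [0, 0, 0, 0, 0]
1 nonzero row, so rank(A) = 1.
A has 5 columns; by rank–nullity, nullity = 5 − 1 = 4.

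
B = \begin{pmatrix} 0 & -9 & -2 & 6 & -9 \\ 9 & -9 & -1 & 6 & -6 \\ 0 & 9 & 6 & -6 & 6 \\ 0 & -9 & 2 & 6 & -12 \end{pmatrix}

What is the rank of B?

Row reduce to echelon form.
Swap R1 ↔ R2
R3 ← R3 + R2: [0, 0, 4, 0, -3]
R4 ← R4 − R2: [0, 0, 4, 0, -3]
R4 ← R4 − R3: [0, 0, 0, 0, 0]
Echelon form has 3 nonzero rows, so rank(B) = 3.

3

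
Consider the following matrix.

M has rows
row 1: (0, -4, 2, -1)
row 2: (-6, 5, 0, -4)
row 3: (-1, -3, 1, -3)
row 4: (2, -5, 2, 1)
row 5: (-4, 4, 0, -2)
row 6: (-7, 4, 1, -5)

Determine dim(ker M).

Row reduce to echelon form.
Swap R1 ↔ R2
R3 ← R3 − (1/6)·R1: [0, -23/6, 1, -7/3]
R4 ← R4 + (1/3)·R1: [0, -10/3, 2, -1/3]
R5 ← R5 − (2/3)·R1: [0, 2/3, 0, 2/3]
R6 ← R6 − (7/6)·R1: [0, -11/6, 1, -1/3]
R3 ← R3 − (23/24)·R2: [0, 0, -11/12, -11/8]
R4 ← R4 − (5/6)·R2: [0, 0, 1/3, 1/2]
R5 ← R5 + (1/6)·R2: [0, 0, 1/3, 1/2]
R6 ← R6 − (11/24)·R2: [0, 0, 1/12, 1/8]
R4 ← R4 + (4/11)·R3: [0, 0, 0, 0]
R5 ← R5 + (4/11)·R3: [0, 0, 0, 0]
R6 ← R6 + (1/11)·R3: [0, 0, 0, 0]
3 nonzero rows, so rank(M) = 3.
M has 4 columns; by rank–nullity, nullity = 4 − 3 = 1.

1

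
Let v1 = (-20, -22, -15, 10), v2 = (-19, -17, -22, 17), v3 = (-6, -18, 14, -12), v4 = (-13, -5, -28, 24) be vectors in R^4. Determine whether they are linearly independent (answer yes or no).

no

Form the matrix with these vectors as rows and row reduce.
R2 ← R2 − (19/20)·R1: [0, 39/10, -31/4, 15/2]
R3 ← R3 − (3/10)·R1: [0, -57/5, 37/2, -15]
R4 ← R4 − (13/20)·R1: [0, 93/10, -73/4, 35/2]
R3 ← R3 + (38/13)·R2: [0, 0, -54/13, 90/13]
R4 ← R4 − (31/13)·R2: [0, 0, 3/13, -5/13]
R4 ← R4 + (1/18)·R3: [0, 0, 0, 0]
3 nonzero rows, so the 4 vectors span a space of dimension 3.
Since 3 < 4, the vectors are linearly dependent.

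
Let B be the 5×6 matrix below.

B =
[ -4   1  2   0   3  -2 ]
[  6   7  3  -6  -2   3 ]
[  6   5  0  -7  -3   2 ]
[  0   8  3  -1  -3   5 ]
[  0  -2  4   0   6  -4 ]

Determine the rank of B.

4

Row reduce to echelon form.
R2 ← R2 + (3/2)·R1: [0, 17/2, 6, -6, 5/2, 0]
R3 ← R3 + (3/2)·R1: [0, 13/2, 3, -7, 3/2, -1]
R3 ← R3 − (13/17)·R2: [0, 0, -27/17, -41/17, -7/17, -1]
R4 ← R4 − (16/17)·R2: [0, 0, -45/17, 79/17, -91/17, 5]
R5 ← R5 + (4/17)·R2: [0, 0, 92/17, -24/17, 112/17, -4]
R4 ← R4 − (5/3)·R3: [0, 0, 0, 26/3, -14/3, 20/3]
R5 ← R5 + (92/27)·R3: [0, 0, 0, -260/27, 140/27, -200/27]
R5 ← R5 + (10/9)·R4: [0, 0, 0, 0, 0, 0]
Echelon form has 4 nonzero rows, so rank(B) = 4.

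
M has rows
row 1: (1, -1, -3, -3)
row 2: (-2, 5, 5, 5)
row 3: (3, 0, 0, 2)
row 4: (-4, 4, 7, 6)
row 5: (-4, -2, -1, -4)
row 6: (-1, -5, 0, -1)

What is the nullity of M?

Row reduce to echelon form.
R2 ← R2 + (2)·R1: [0, 3, -1, -1]
R3 ← R3 − (3)·R1: [0, 3, 9, 11]
R4 ← R4 + (4)·R1: [0, 0, -5, -6]
R5 ← R5 + (4)·R1: [0, -6, -13, -16]
R6 ← R6 + R1: [0, -6, -3, -4]
R3 ← R3 − R2: [0, 0, 10, 12]
R5 ← R5 + (2)·R2: [0, 0, -15, -18]
R6 ← R6 + (2)·R2: [0, 0, -5, -6]
R4 ← R4 + (1/2)·R3: [0, 0, 0, 0]
R5 ← R5 + (3/2)·R3: [0, 0, 0, 0]
R6 ← R6 + (1/2)·R3: [0, 0, 0, 0]
3 nonzero rows, so rank(M) = 3.
M has 4 columns; by rank–nullity, nullity = 4 − 3 = 1.

1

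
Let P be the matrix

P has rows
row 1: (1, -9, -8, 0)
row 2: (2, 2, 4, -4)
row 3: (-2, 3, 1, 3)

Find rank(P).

Row reduce to echelon form.
R2 ← R2 − (2)·R1: [0, 20, 20, -4]
R3 ← R3 + (2)·R1: [0, -15, -15, 3]
R3 ← R3 + (3/4)·R2: [0, 0, 0, 0]
Echelon form has 2 nonzero rows, so rank(P) = 2.

2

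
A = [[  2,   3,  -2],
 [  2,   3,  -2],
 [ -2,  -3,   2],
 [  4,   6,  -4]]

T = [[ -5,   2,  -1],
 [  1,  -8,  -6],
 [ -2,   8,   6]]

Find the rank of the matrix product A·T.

First compute AT:
[[ -3, -36, -32],
 [ -3, -36, -32],
 [  3,  36,  32],
 [ -6, -72, -64]]
Now row reduce the product.
R2 ← R2 − R1: [0, 0, 0]
R3 ← R3 + R1: [0, 0, 0]
R4 ← R4 − (2)·R1: [0, 0, 0]
1 nonzero row, so rank(AT) = 1.

1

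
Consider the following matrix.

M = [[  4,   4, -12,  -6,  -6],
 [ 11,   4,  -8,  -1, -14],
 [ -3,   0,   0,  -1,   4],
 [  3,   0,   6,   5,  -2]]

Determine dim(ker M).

2

Row reduce to echelon form.
R2 ← R2 − (11/4)·R1: [0, -7, 25, 31/2, 5/2]
R3 ← R3 + (3/4)·R1: [0, 3, -9, -11/2, -1/2]
R4 ← R4 − (3/4)·R1: [0, -3, 15, 19/2, 5/2]
R3 ← R3 + (3/7)·R2: [0, 0, 12/7, 8/7, 4/7]
R4 ← R4 − (3/7)·R2: [0, 0, 30/7, 20/7, 10/7]
R4 ← R4 − (5/2)·R3: [0, 0, 0, 0, 0]
3 nonzero rows, so rank(M) = 3.
M has 5 columns; by rank–nullity, nullity = 5 − 3 = 2.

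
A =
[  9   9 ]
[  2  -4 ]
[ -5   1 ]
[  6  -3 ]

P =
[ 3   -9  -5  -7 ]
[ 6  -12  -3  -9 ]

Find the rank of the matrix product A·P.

First compute AP:
[[ 81, -189, -72, -144],
 [-18,  30,   2,  22],
 [ -9,  33,  22,  26],
 [  0, -18, -21, -15]]
Now row reduce the product.
R2 ← R2 + (2/9)·R1: [0, -12, -14, -10]
R3 ← R3 + (1/9)·R1: [0, 12, 14, 10]
R3 ← R3 + R2: [0, 0, 0, 0]
R4 ← R4 − (3/2)·R2: [0, 0, 0, 0]
2 nonzero rows, so rank(AP) = 2.

2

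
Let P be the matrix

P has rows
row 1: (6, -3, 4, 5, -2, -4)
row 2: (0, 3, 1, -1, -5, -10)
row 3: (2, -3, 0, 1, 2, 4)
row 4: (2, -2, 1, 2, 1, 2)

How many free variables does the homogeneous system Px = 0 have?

Row reduce to echelon form.
R3 ← R3 − (1/3)·R1: [0, -2, -4/3, -2/3, 8/3, 16/3]
R4 ← R4 − (1/3)·R1: [0, -1, -1/3, 1/3, 5/3, 10/3]
R3 ← R3 + (2/3)·R2: [0, 0, -2/3, -4/3, -2/3, -4/3]
R4 ← R4 + (1/3)·R2: [0, 0, 0, 0, 0, 0]
3 nonzero rows, so rank(P) = 3.
P has 6 columns; by rank–nullity, nullity = 6 − 3 = 3.

3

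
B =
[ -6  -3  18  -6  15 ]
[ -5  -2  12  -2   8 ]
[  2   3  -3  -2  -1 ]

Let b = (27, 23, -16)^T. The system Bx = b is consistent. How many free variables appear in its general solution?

Row reduce the augmented matrix [B | b].
R2 ← R2 − (5/6)·R1: [0, 1/2, -3, 3, -9/2, 1/2]
R3 ← R3 + (1/3)·R1: [0, 2, 3, -4, 4, -7]
R3 ← R3 − (4)·R2: [0, 0, 15, -16, 22, -9]
The echelon form has 3 nonzero rows, and every pivot lies in the first 5 columns, so rank(B) = rank([B|b]) = 3.
The system is consistent.
Free variables = (unknowns) − (rank) = 5 − 3 = 2.

2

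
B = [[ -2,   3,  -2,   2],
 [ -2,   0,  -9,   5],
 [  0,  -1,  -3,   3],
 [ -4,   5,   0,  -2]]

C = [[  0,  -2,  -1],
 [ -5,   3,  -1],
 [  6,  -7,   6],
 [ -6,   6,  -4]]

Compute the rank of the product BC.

First compute BC:
[[-39,  39, -21],
 [-84,  97, -72],
 [-31,  36, -29],
 [-13,  11,   7]]
Now row reduce the product.
R2 ← R2 − (28/13)·R1: [0, 13, -348/13]
R3 ← R3 − (31/39)·R1: [0, 5, -160/13]
R4 ← R4 − (1/3)·R1: [0, -2, 14]
R3 ← R3 − (5/13)·R2: [0, 0, -340/169]
R4 ← R4 + (2/13)·R2: [0, 0, 1670/169]
R4 ← R4 + (167/34)·R3: [0, 0, 0]
3 nonzero rows, so rank(BC) = 3.

3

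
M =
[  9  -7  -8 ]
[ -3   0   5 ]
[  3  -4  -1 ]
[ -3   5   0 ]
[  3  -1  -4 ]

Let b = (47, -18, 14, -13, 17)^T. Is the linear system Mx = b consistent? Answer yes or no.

Row reduce the augmented matrix [M | b].
R2 ← R2 + (1/3)·R1: [0, -7/3, 7/3, -7/3]
R3 ← R3 − (1/3)·R1: [0, -5/3, 5/3, -5/3]
R4 ← R4 + (1/3)·R1: [0, 8/3, -8/3, 8/3]
R5 ← R5 − (1/3)·R1: [0, 4/3, -4/3, 4/3]
R3 ← R3 − (5/7)·R2: [0, 0, 0, 0]
R4 ← R4 + (8/7)·R2: [0, 0, 0, 0]
R5 ← R5 + (4/7)·R2: [0, 0, 0, 0]
The echelon form has 2 nonzero rows, and every pivot lies in the first 3 columns, so rank(M) = rank([M|b]) = 2.
The system is consistent.

yes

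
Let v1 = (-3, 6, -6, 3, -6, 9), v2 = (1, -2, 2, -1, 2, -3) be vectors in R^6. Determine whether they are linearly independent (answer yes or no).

Form the matrix with these vectors as rows and row reduce.
R2 ← R2 + (1/3)·R1: [0, 0, 0, 0, 0, 0]
1 nonzero row, so the 2 vectors span a space of dimension 1.
Since 1 < 2, the vectors are linearly dependent.

no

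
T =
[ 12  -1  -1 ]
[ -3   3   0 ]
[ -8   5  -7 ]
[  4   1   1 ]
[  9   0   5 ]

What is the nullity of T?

Row reduce to echelon form.
R2 ← R2 + (1/4)·R1: [0, 11/4, -1/4]
R3 ← R3 + (2/3)·R1: [0, 13/3, -23/3]
R4 ← R4 − (1/3)·R1: [0, 4/3, 4/3]
R5 ← R5 − (3/4)·R1: [0, 3/4, 23/4]
R3 ← R3 − (52/33)·R2: [0, 0, -80/11]
R4 ← R4 − (16/33)·R2: [0, 0, 16/11]
R5 ← R5 − (3/11)·R2: [0, 0, 64/11]
R4 ← R4 + (1/5)·R3: [0, 0, 0]
R5 ← R5 + (4/5)·R3: [0, 0, 0]
3 nonzero rows, so rank(T) = 3.
T has 3 columns; by rank–nullity, nullity = 3 − 3 = 0.

0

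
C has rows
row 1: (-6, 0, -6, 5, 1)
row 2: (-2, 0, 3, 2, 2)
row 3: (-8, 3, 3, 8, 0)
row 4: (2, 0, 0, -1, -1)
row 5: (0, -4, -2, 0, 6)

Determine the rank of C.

4

Row reduce to echelon form.
R2 ← R2 − (1/3)·R1: [0, 0, 5, 1/3, 5/3]
R3 ← R3 − (4/3)·R1: [0, 3, 11, 4/3, -4/3]
R4 ← R4 + (1/3)·R1: [0, 0, -2, 2/3, -2/3]
Swap R2 ↔ R3
R5 ← R5 + (4/3)·R2: [0, 0, 38/3, 16/9, 38/9]
R4 ← R4 + (2/5)·R3: [0, 0, 0, 4/5, 0]
R5 ← R5 − (38/15)·R3: [0, 0, 0, 14/15, 0]
R5 ← R5 − (7/6)·R4: [0, 0, 0, 0, 0]
Echelon form has 4 nonzero rows, so rank(C) = 4.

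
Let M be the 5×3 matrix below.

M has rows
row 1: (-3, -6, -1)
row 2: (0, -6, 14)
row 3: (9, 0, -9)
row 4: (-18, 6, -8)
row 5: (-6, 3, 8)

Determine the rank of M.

Row reduce to echelon form.
R3 ← R3 + (3)·R1: [0, -18, -12]
R4 ← R4 − (6)·R1: [0, 42, -2]
R5 ← R5 − (2)·R1: [0, 15, 10]
R3 ← R3 − (3)·R2: [0, 0, -54]
R4 ← R4 + (7)·R2: [0, 0, 96]
R5 ← R5 + (5/2)·R2: [0, 0, 45]
R4 ← R4 + (16/9)·R3: [0, 0, 0]
R5 ← R5 + (5/6)·R3: [0, 0, 0]
Echelon form has 3 nonzero rows, so rank(M) = 3.

3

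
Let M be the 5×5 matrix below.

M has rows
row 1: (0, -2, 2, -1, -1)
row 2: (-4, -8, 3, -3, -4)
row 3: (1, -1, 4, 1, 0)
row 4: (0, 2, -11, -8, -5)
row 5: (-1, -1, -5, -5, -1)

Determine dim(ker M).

1

Row reduce to echelon form.
Swap R1 ↔ R2
R3 ← R3 + (1/4)·R1: [0, -3, 19/4, 1/4, -1]
R5 ← R5 − (1/4)·R1: [0, 1, -23/4, -17/4, 0]
R3 ← R3 − (3/2)·R2: [0, 0, 7/4, 7/4, 1/2]
R4 ← R4 + R2: [0, 0, -9, -9, -6]
R5 ← R5 + (1/2)·R2: [0, 0, -19/4, -19/4, -1/2]
R4 ← R4 + (36/7)·R3: [0, 0, 0, 0, -24/7]
R5 ← R5 + (19/7)·R3: [0, 0, 0, 0, 6/7]
R5 ← R5 + (1/4)·R4: [0, 0, 0, 0, 0]
4 nonzero rows, so rank(M) = 4.
M has 5 columns; by rank–nullity, nullity = 5 − 4 = 1.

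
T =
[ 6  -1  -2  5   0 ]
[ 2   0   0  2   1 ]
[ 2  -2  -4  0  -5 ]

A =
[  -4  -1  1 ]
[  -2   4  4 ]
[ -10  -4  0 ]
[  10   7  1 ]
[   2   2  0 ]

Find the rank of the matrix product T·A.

First compute TA:
[[ 48,  33,   7],
 [ 14,  14,   4],
 [ 26,  -4,  -6]]
Now row reduce the product.
R2 ← R2 − (7/24)·R1: [0, 35/8, 47/24]
R3 ← R3 − (13/24)·R1: [0, -175/8, -235/24]
R3 ← R3 + (5)·R2: [0, 0, 0]
2 nonzero rows, so rank(TA) = 2.

2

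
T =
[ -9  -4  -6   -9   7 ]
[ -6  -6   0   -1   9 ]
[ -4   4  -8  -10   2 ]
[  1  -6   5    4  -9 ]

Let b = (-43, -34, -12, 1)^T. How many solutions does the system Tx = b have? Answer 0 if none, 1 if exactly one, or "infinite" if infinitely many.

Row reduce the augmented matrix [T | b].
R2 ← R2 − (2/3)·R1: [0, -10/3, 4, 5, 13/3, -16/3]
R3 ← R3 − (4/9)·R1: [0, 52/9, -16/3, -6, -10/9, 64/9]
R4 ← R4 + (1/9)·R1: [0, -58/9, 13/3, 3, -74/9, -34/9]
R3 ← R3 + (26/15)·R2: [0, 0, 8/5, 8/3, 32/5, -32/15]
R4 ← R4 − (29/15)·R2: [0, 0, -17/5, -20/3, -83/5, 98/15]
R4 ← R4 + (17/8)·R3: [0, 0, 0, -1, -3, 2]
The echelon form has 4 nonzero rows, and every pivot lies in the first 5 columns, so rank(T) = rank([T|b]) = 4.
The system is consistent.
rank = 4 < 5 unknowns, so there are infinitely many solutions.

infinite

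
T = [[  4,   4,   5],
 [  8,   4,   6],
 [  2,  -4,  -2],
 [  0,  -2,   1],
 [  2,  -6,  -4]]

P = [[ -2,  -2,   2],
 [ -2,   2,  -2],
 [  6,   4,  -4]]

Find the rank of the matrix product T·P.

First compute TP:
[[ 14,  20, -20],
 [ 12,  16, -16],
 [ -8, -20,  20],
 [ 10,   0,   0],
 [-16, -32,  32]]
Now row reduce the product.
R2 ← R2 − (6/7)·R1: [0, -8/7, 8/7]
R3 ← R3 + (4/7)·R1: [0, -60/7, 60/7]
R4 ← R4 − (5/7)·R1: [0, -100/7, 100/7]
R5 ← R5 + (8/7)·R1: [0, -64/7, 64/7]
R3 ← R3 − (15/2)·R2: [0, 0, 0]
R4 ← R4 − (25/2)·R2: [0, 0, 0]
R5 ← R5 − (8)·R2: [0, 0, 0]
2 nonzero rows, so rank(TP) = 2.

2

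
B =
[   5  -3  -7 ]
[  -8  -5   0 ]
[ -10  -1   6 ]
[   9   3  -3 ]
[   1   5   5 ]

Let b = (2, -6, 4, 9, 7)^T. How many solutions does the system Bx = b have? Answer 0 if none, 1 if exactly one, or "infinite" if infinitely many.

Row reduce the augmented matrix [B | b].
R2 ← R2 + (8/5)·R1: [0, -49/5, -56/5, -14/5]
R3 ← R3 + (2)·R1: [0, -7, -8, 8]
R4 ← R4 − (9/5)·R1: [0, 42/5, 48/5, 27/5]
R5 ← R5 − (1/5)·R1: [0, 28/5, 32/5, 33/5]
R3 ← R3 − (5/7)·R2: [0, 0, 0, 10]
R4 ← R4 + (6/7)·R2: [0, 0, 0, 3]
R5 ← R5 + (4/7)·R2: [0, 0, 0, 5]
R4 ← R4 − (3/10)·R3: [0, 0, 0, 0]
R5 ← R5 − (1/2)·R3: [0, 0, 0, 0]
The echelon form has 3 nonzero rows; the last pivot sits in the augmented column, so rank(B) = 2 but rank([B|b]) = 3.
Since the ranks differ, the system is inconsistent.
It has no solutions.

0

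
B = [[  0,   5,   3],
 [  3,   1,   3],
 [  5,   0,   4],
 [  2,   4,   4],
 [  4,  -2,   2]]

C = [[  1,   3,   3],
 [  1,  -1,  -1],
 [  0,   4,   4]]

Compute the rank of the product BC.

First compute BC:
[[  5,   7,   7],
 [  4,  20,  20],
 [  5,  31,  31],
 [  6,  18,  18],
 [  2,  22,  22]]
Now row reduce the product.
R2 ← R2 − (4/5)·R1: [0, 72/5, 72/5]
R3 ← R3 − R1: [0, 24, 24]
R4 ← R4 − (6/5)·R1: [0, 48/5, 48/5]
R5 ← R5 − (2/5)·R1: [0, 96/5, 96/5]
R3 ← R3 − (5/3)·R2: [0, 0, 0]
R4 ← R4 − (2/3)·R2: [0, 0, 0]
R5 ← R5 − (4/3)·R2: [0, 0, 0]
2 nonzero rows, so rank(BC) = 2.

2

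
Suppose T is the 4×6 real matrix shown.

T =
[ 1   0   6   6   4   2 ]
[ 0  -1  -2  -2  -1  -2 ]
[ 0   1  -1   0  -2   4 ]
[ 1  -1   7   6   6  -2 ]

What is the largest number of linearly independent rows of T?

3

Row reduce to echelon form.
R4 ← R4 − R1: [0, -1, 1, 0, 2, -4]
R3 ← R3 + R2: [0, 0, -3, -2, -3, 2]
R4 ← R4 − R2: [0, 0, 3, 2, 3, -2]
R4 ← R4 + R3: [0, 0, 0, 0, 0, 0]
Echelon form has 3 nonzero rows, so rank(T) = 3.
The rank gives the maximum number of linearly independent rows: 3.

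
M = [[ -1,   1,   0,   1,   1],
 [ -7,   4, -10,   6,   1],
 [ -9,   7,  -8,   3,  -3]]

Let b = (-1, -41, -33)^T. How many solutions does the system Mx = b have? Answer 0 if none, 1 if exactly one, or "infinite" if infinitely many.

infinite

Row reduce the augmented matrix [M | b].
R2 ← R2 − (7)·R1: [0, -3, -10, -1, -6, -34]
R3 ← R3 − (9)·R1: [0, -2, -8, -6, -12, -24]
R3 ← R3 − (2/3)·R2: [0, 0, -4/3, -16/3, -8, -4/3]
The echelon form has 3 nonzero rows, and every pivot lies in the first 5 columns, so rank(M) = rank([M|b]) = 3.
The system is consistent.
rank = 3 < 5 unknowns, so there are infinitely many solutions.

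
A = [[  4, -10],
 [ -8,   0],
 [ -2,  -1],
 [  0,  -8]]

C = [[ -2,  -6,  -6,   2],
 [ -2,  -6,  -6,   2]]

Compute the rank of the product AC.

First compute AC:
[[ 12,  36,  36, -12],
 [ 16,  48,  48, -16],
 [  6,  18,  18,  -6],
 [ 16,  48,  48, -16]]
Now row reduce the product.
R2 ← R2 − (4/3)·R1: [0, 0, 0, 0]
R3 ← R3 − (1/2)·R1: [0, 0, 0, 0]
R4 ← R4 − (4/3)·R1: [0, 0, 0, 0]
1 nonzero row, so rank(AC) = 1.

1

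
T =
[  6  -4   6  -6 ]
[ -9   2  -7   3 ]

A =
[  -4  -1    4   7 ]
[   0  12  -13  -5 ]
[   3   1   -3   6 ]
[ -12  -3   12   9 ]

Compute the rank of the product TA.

First compute TA:
[[ 66, -30, -14,  44],
 [-21,  17,  -5, -88]]
Now row reduce the product.
R2 ← R2 + (7/22)·R1: [0, 82/11, -104/11, -74]
2 nonzero rows, so rank(TA) = 2.

2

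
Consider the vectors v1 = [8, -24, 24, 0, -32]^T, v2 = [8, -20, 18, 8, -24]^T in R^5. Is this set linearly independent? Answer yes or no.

yes

Form the matrix with these vectors as rows and row reduce.
R2 ← R2 − R1: [0, 4, -6, 8, 8]
2 nonzero rows, so the 2 vectors span a space of dimension 2.
Since 2 = 2, the vectors are linearly independent.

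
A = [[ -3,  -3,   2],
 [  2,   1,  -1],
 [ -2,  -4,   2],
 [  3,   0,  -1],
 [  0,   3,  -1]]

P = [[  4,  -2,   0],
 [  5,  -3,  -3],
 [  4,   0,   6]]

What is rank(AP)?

First compute AP:
[[-19,  15,  21],
 [  9,  -7,  -9],
 [-20,  16,  24],
 [  8,  -6,  -6],
 [ 11,  -9, -15]]
Now row reduce the product.
R2 ← R2 + (9/19)·R1: [0, 2/19, 18/19]
R3 ← R3 − (20/19)·R1: [0, 4/19, 36/19]
R4 ← R4 + (8/19)·R1: [0, 6/19, 54/19]
R5 ← R5 + (11/19)·R1: [0, -6/19, -54/19]
R3 ← R3 − (2)·R2: [0, 0, 0]
R4 ← R4 − (3)·R2: [0, 0, 0]
R5 ← R5 + (3)·R2: [0, 0, 0]
2 nonzero rows, so rank(AP) = 2.

2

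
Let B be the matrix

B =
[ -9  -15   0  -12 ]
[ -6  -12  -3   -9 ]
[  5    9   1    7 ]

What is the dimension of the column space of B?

2

Row reduce to echelon form.
R2 ← R2 − (2/3)·R1: [0, -2, -3, -1]
R3 ← R3 + (5/9)·R1: [0, 2/3, 1, 1/3]
R3 ← R3 + (1/3)·R2: [0, 0, 0, 0]
Echelon form has 2 nonzero rows, so rank(B) = 2.
The column space has dimension equal to the rank: 2.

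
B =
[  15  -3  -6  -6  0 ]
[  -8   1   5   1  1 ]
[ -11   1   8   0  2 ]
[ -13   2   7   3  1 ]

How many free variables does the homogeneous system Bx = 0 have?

Row reduce to echelon form.
R2 ← R2 + (8/15)·R1: [0, -3/5, 9/5, -11/5, 1]
R3 ← R3 + (11/15)·R1: [0, -6/5, 18/5, -22/5, 2]
R4 ← R4 + (13/15)·R1: [0, -3/5, 9/5, -11/5, 1]
R3 ← R3 − (2)·R2: [0, 0, 0, 0, 0]
R4 ← R4 − R2: [0, 0, 0, 0, 0]
2 nonzero rows, so rank(B) = 2.
B has 5 columns; by rank–nullity, nullity = 5 − 2 = 3.

3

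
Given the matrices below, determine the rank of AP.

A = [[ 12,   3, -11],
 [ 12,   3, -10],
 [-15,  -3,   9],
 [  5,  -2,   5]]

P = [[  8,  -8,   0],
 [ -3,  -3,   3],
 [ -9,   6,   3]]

3

First compute AP:
[[186, -171, -24],
 [177, -165, -21],
 [-192, 183,  18],
 [  1,  -4,   9]]
Now row reduce the product.
R2 ← R2 − (59/62)·R1: [0, -141/62, 57/31]
R3 ← R3 + (32/31)·R1: [0, 201/31, -210/31]
R4 ← R4 − (1/186)·R1: [0, -191/62, 283/31]
R3 ← R3 + (134/47)·R2: [0, 0, -72/47]
R4 ← R4 − (191/141)·R2: [0, 0, 312/47]
R4 ← R4 + (13/3)·R3: [0, 0, 0]
3 nonzero rows, so rank(AP) = 3.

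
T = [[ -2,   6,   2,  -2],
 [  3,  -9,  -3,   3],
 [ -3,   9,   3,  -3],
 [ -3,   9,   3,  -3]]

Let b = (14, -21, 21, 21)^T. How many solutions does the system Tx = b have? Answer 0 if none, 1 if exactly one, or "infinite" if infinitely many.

infinite

Row reduce the augmented matrix [T | b].
R2 ← R2 + (3/2)·R1: [0, 0, 0, 0, 0]
R3 ← R3 − (3/2)·R1: [0, 0, 0, 0, 0]
R4 ← R4 − (3/2)·R1: [0, 0, 0, 0, 0]
The echelon form has 1 nonzero rows, and every pivot lies in the first 4 columns, so rank(T) = rank([T|b]) = 1.
The system is consistent.
rank = 1 < 4 unknowns, so there are infinitely many solutions.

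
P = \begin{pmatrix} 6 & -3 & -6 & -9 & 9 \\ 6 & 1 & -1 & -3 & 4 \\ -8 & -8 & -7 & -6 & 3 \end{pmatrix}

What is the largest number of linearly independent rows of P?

Row reduce to echelon form.
R2 ← R2 − R1: [0, 4, 5, 6, -5]
R3 ← R3 + (4/3)·R1: [0, -12, -15, -18, 15]
R3 ← R3 + (3)·R2: [0, 0, 0, 0, 0]
Echelon form has 2 nonzero rows, so rank(P) = 2.
The rank gives the maximum number of linearly independent rows: 2.

2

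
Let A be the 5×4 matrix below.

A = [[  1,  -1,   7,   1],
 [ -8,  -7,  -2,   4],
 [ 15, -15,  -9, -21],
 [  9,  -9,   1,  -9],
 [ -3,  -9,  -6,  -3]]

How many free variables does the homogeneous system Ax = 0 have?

0

Row reduce to echelon form.
R2 ← R2 + (8)·R1: [0, -15, 54, 12]
R3 ← R3 − (15)·R1: [0, 0, -114, -36]
R4 ← R4 − (9)·R1: [0, 0, -62, -18]
R5 ← R5 + (3)·R1: [0, -12, 15, 0]
R5 ← R5 − (4/5)·R2: [0, 0, -141/5, -48/5]
R4 ← R4 − (31/57)·R3: [0, 0, 0, 30/19]
R5 ← R5 − (47/190)·R3: [0, 0, 0, -66/95]
R5 ← R5 + (11/25)·R4: [0, 0, 0, 0]
4 nonzero rows, so rank(A) = 4.
A has 4 columns; by rank–nullity, nullity = 4 − 4 = 0.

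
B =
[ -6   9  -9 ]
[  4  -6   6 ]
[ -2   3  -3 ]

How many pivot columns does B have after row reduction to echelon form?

1

Row reduce to echelon form.
R2 ← R2 + (2/3)·R1: [0, 0, 0]
R3 ← R3 − (1/3)·R1: [0, 0, 0]
Echelon form has 1 nonzero row, so rank(B) = 1.
Each nonzero row contributes one pivot column: 1 pivot columns.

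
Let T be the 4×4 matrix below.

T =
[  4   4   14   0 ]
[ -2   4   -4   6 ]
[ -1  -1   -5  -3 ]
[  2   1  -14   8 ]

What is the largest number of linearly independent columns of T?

4

Row reduce to echelon form.
R2 ← R2 + (1/2)·R1: [0, 6, 3, 6]
R3 ← R3 + (1/4)·R1: [0, 0, -3/2, -3]
R4 ← R4 − (1/2)·R1: [0, -1, -21, 8]
R4 ← R4 + (1/6)·R2: [0, 0, -41/2, 9]
R4 ← R4 − (41/3)·R3: [0, 0, 0, 50]
Echelon form has 4 nonzero rows, so rank(T) = 4.
The rank gives the maximum number of linearly independent columns: 4.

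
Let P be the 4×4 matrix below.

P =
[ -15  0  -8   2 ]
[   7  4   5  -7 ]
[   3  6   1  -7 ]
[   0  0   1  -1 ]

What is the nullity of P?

Row reduce to echelon form.
R2 ← R2 + (7/15)·R1: [0, 4, 19/15, -91/15]
R3 ← R3 + (1/5)·R1: [0, 6, -3/5, -33/5]
R3 ← R3 − (3/2)·R2: [0, 0, -5/2, 5/2]
R4 ← R4 + (2/5)·R3: [0, 0, 0, 0]
3 nonzero rows, so rank(P) = 3.
P has 4 columns; by rank–nullity, nullity = 4 − 3 = 1.

1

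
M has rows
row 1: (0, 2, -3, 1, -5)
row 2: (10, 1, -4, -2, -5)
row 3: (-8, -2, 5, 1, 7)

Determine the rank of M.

Row reduce to echelon form.
Swap R1 ↔ R2
R3 ← R3 + (4/5)·R1: [0, -6/5, 9/5, -3/5, 3]
R3 ← R3 + (3/5)·R2: [0, 0, 0, 0, 0]
Echelon form has 2 nonzero rows, so rank(M) = 2.

2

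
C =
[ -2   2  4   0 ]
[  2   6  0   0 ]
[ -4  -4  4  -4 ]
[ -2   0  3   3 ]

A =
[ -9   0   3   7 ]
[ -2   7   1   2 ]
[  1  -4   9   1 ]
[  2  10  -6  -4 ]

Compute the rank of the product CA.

First compute CA:
[[ 18,  -2,  32,  -6],
 [-30,  42,  12,  26],
 [ 40, -84,  44, -16],
 [ 27,  18,   3, -23]]
Now row reduce the product.
R2 ← R2 + (5/3)·R1: [0, 116/3, 196/3, 16]
R3 ← R3 − (20/9)·R1: [0, -716/9, -244/9, -8/3]
R4 ← R4 − (3/2)·R1: [0, 21, -45, -14]
R3 ← R3 + (179/87)·R2: [0, 0, 3112/29, 2632/87]
R4 ← R4 − (63/116)·R2: [0, 0, -2334/29, -658/29]
R4 ← R4 + (3/4)·R3: [0, 0, 0, 0]
3 nonzero rows, so rank(CA) = 3.

3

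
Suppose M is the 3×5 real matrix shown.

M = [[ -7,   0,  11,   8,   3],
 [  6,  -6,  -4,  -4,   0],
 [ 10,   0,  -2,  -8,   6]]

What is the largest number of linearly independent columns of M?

3

Row reduce to echelon form.
R2 ← R2 + (6/7)·R1: [0, -6, 38/7, 20/7, 18/7]
R3 ← R3 + (10/7)·R1: [0, 0, 96/7, 24/7, 72/7]
Echelon form has 3 nonzero rows, so rank(M) = 3.
The rank gives the maximum number of linearly independent columns: 3.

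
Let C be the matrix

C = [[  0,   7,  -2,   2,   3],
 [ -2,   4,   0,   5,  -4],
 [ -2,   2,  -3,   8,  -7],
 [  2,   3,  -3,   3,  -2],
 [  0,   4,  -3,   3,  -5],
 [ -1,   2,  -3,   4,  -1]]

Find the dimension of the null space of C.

0

Row reduce to echelon form.
Swap R1 ↔ R2
R3 ← R3 − R1: [0, -2, -3, 3, -3]
R4 ← R4 + R1: [0, 7, -3, 8, -6]
R6 ← R6 − (1/2)·R1: [0, 0, -3, 3/2, 1]
R3 ← R3 + (2/7)·R2: [0, 0, -25/7, 25/7, -15/7]
R4 ← R4 − R2: [0, 0, -1, 6, -9]
R5 ← R5 − (4/7)·R2: [0, 0, -13/7, 13/7, -47/7]
R4 ← R4 − (7/25)·R3: [0, 0, 0, 5, -42/5]
R5 ← R5 − (13/25)·R3: [0, 0, 0, 0, -28/5]
R6 ← R6 − (21/25)·R3: [0, 0, 0, -3/2, 14/5]
R6 ← R6 + (3/10)·R4: [0, 0, 0, 0, 7/25]
R6 ← R6 + (1/20)·R5: [0, 0, 0, 0, 0]
5 nonzero rows, so rank(C) = 5.
C has 5 columns; by rank–nullity, nullity = 5 − 5 = 0.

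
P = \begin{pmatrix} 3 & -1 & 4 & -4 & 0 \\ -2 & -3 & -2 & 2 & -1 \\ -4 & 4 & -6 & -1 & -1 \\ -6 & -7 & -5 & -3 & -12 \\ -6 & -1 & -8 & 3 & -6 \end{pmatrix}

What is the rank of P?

Row reduce to echelon form.
R2 ← R2 + (2/3)·R1: [0, -11/3, 2/3, -2/3, -1]
R3 ← R3 + (4/3)·R1: [0, 8/3, -2/3, -19/3, -1]
R4 ← R4 + (2)·R1: [0, -9, 3, -11, -12]
R5 ← R5 + (2)·R1: [0, -3, 0, -5, -6]
R3 ← R3 + (8/11)·R2: [0, 0, -2/11, -75/11, -19/11]
R4 ← R4 − (27/11)·R2: [0, 0, 15/11, -103/11, -105/11]
R5 ← R5 − (9/11)·R2: [0, 0, -6/11, -49/11, -57/11]
R4 ← R4 + (15/2)·R3: [0, 0, 0, -121/2, -45/2]
R5 ← R5 − (3)·R3: [0, 0, 0, 16, 0]
R5 ← R5 + (32/121)·R4: [0, 0, 0, 0, -720/121]
Echelon form has 5 nonzero rows, so rank(P) = 5.

5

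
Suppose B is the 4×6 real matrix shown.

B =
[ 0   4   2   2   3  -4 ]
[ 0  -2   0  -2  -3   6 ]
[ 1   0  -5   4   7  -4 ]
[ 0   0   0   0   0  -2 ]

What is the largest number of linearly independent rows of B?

Row reduce to echelon form.
Swap R1 ↔ R3
R3 ← R3 + (2)·R2: [0, 0, 2, -2, -3, 8]
Echelon form has 4 nonzero rows, so rank(B) = 4.
The rank gives the maximum number of linearly independent rows: 4.

4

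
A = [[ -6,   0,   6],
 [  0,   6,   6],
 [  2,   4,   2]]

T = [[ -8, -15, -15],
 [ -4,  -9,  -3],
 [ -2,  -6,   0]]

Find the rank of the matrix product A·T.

2

First compute AT:
[[ 36,  54,  90],
 [-36, -90, -18],
 [-36, -78, -42]]
Now row reduce the product.
R2 ← R2 + R1: [0, -36, 72]
R3 ← R3 + R1: [0, -24, 48]
R3 ← R3 − (2/3)·R2: [0, 0, 0]
2 nonzero rows, so rank(AT) = 2.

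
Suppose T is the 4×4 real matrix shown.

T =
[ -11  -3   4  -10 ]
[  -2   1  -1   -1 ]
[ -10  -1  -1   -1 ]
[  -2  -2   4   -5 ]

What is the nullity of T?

0

Row reduce to echelon form.
R2 ← R2 − (2/11)·R1: [0, 17/11, -19/11, 9/11]
R3 ← R3 − (10/11)·R1: [0, 19/11, -51/11, 89/11]
R4 ← R4 − (2/11)·R1: [0, -16/11, 36/11, -35/11]
R3 ← R3 − (19/17)·R2: [0, 0, -46/17, 122/17]
R4 ← R4 + (16/17)·R2: [0, 0, 28/17, -41/17]
R4 ← R4 + (14/23)·R3: [0, 0, 0, 45/23]
4 nonzero rows, so rank(T) = 4.
T has 4 columns; by rank–nullity, nullity = 4 − 4 = 0.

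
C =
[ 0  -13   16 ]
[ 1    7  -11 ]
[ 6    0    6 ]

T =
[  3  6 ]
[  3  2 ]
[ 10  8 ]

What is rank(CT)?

2

First compute CT:
[[121, 102],
 [-86, -68],
 [ 78,  84]]
Now row reduce the product.
R2 ← R2 + (86/121)·R1: [0, 544/121]
R3 ← R3 − (78/121)·R1: [0, 2208/121]
R3 ← R3 − (69/17)·R2: [0, 0]
2 nonzero rows, so rank(CT) = 2.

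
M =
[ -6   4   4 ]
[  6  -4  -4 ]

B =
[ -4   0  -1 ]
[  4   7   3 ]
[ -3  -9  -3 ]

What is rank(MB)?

First compute MB:
[[ 28,  -8,   6],
 [-28,   8,  -6]]
Now row reduce the product.
R2 ← R2 + R1: [0, 0, 0]
1 nonzero row, so rank(MB) = 1.

1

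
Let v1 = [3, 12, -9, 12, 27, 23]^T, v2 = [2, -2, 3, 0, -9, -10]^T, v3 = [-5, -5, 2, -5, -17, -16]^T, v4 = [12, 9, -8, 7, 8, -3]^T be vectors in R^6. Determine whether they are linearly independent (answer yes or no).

yes

Form the matrix with these vectors as rows and row reduce.
R2 ← R2 − (2/3)·R1: [0, -10, 9, -8, -27, -76/3]
R3 ← R3 + (5/3)·R1: [0, 15, -13, 15, 28, 67/3]
R4 ← R4 − (4)·R1: [0, -39, 28, -41, -100, -95]
R3 ← R3 + (3/2)·R2: [0, 0, 1/2, 3, -25/2, -47/3]
R4 ← R4 − (39/10)·R2: [0, 0, -71/10, -49/5, 53/10, 19/5]
R4 ← R4 + (71/5)·R3: [0, 0, 0, 164/5, -861/5, -656/3]
4 nonzero rows, so the 4 vectors span a space of dimension 4.
Since 4 = 4, the vectors are linearly independent.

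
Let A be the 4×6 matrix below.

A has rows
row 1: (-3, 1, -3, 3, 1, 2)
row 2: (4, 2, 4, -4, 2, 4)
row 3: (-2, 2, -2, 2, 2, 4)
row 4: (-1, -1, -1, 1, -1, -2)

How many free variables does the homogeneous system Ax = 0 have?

Row reduce to echelon form.
R2 ← R2 + (4/3)·R1: [0, 10/3, 0, 0, 10/3, 20/3]
R3 ← R3 − (2/3)·R1: [0, 4/3, 0, 0, 4/3, 8/3]
R4 ← R4 − (1/3)·R1: [0, -4/3, 0, 0, -4/3, -8/3]
R3 ← R3 − (2/5)·R2: [0, 0, 0, 0, 0, 0]
R4 ← R4 + (2/5)·R2: [0, 0, 0, 0, 0, 0]
2 nonzero rows, so rank(A) = 2.
A has 6 columns; by rank–nullity, nullity = 6 − 2 = 4.

4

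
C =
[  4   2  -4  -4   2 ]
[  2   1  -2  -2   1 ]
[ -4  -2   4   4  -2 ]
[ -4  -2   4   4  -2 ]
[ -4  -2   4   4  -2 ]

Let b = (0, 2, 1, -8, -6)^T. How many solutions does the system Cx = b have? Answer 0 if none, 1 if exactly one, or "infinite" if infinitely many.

Row reduce the augmented matrix [C | b].
R2 ← R2 − (1/2)·R1: [0, 0, 0, 0, 0, 2]
R3 ← R3 + R1: [0, 0, 0, 0, 0, 1]
R4 ← R4 + R1: [0, 0, 0, 0, 0, -8]
R5 ← R5 + R1: [0, 0, 0, 0, 0, -6]
R3 ← R3 − (1/2)·R2: [0, 0, 0, 0, 0, 0]
R4 ← R4 + (4)·R2: [0, 0, 0, 0, 0, 0]
R5 ← R5 + (3)·R2: [0, 0, 0, 0, 0, 0]
The echelon form has 2 nonzero rows; the last pivot sits in the augmented column, so rank(C) = 1 but rank([C|b]) = 2.
Since the ranks differ, the system is inconsistent.
It has no solutions.

0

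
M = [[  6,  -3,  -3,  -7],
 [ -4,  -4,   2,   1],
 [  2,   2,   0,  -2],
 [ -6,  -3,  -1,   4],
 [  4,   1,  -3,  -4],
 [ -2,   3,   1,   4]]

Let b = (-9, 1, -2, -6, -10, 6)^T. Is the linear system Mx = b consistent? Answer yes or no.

yes

Row reduce the augmented matrix [M | b].
R2 ← R2 + (2/3)·R1: [0, -6, 0, -11/3, -5]
R3 ← R3 − (1/3)·R1: [0, 3, 1, 1/3, 1]
R4 ← R4 + R1: [0, -6, -4, -3, -15]
R5 ← R5 − (2/3)·R1: [0, 3, -1, 2/3, -4]
R6 ← R6 + (1/3)·R1: [0, 2, 0, 5/3, 3]
R3 ← R3 + (1/2)·R2: [0, 0, 1, -3/2, -3/2]
R4 ← R4 − R2: [0, 0, -4, 2/3, -10]
R5 ← R5 + (1/2)·R2: [0, 0, -1, -7/6, -13/2]
R6 ← R6 + (1/3)·R2: [0, 0, 0, 4/9, 4/3]
R4 ← R4 + (4)·R3: [0, 0, 0, -16/3, -16]
R5 ← R5 + R3: [0, 0, 0, -8/3, -8]
R5 ← R5 − (1/2)·R4: [0, 0, 0, 0, 0]
R6 ← R6 + (1/12)·R4: [0, 0, 0, 0, 0]
The echelon form has 4 nonzero rows, and every pivot lies in the first 4 columns, so rank(M) = rank([M|b]) = 4.
The system is consistent.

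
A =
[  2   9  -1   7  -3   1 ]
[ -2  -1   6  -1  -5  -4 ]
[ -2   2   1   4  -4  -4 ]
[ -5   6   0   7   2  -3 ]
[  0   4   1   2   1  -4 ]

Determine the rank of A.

Row reduce to echelon form.
R2 ← R2 + R1: [0, 8, 5, 6, -8, -3]
R3 ← R3 + R1: [0, 11, 0, 11, -7, -3]
R4 ← R4 + (5/2)·R1: [0, 57/2, -5/2, 49/2, -11/2, -1/2]
R3 ← R3 − (11/8)·R2: [0, 0, -55/8, 11/4, 4, 9/8]
R4 ← R4 − (57/16)·R2: [0, 0, -325/16, 25/8, 23, 163/16]
R5 ← R5 − (1/2)·R2: [0, 0, -3/2, -1, 5, -5/2]
R4 ← R4 − (65/22)·R3: [0, 0, 0, -5, 123/11, 151/22]
R5 ← R5 − (12/55)·R3: [0, 0, 0, -8/5, 227/55, -151/55]
R5 ← R5 − (8/25)·R4: [0, 0, 0, 0, 151/275, -1359/275]
Echelon form has 5 nonzero rows, so rank(A) = 5.

5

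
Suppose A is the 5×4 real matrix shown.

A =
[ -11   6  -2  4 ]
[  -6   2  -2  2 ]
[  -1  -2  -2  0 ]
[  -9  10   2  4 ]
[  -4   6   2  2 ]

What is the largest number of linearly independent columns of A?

Row reduce to echelon form.
R2 ← R2 − (6/11)·R1: [0, -14/11, -10/11, -2/11]
R3 ← R3 − (1/11)·R1: [0, -28/11, -20/11, -4/11]
R4 ← R4 − (9/11)·R1: [0, 56/11, 40/11, 8/11]
R5 ← R5 − (4/11)·R1: [0, 42/11, 30/11, 6/11]
R3 ← R3 − (2)·R2: [0, 0, 0, 0]
R4 ← R4 + (4)·R2: [0, 0, 0, 0]
R5 ← R5 + (3)·R2: [0, 0, 0, 0]
Echelon form has 2 nonzero rows, so rank(A) = 2.
The rank gives the maximum number of linearly independent columns: 2.

2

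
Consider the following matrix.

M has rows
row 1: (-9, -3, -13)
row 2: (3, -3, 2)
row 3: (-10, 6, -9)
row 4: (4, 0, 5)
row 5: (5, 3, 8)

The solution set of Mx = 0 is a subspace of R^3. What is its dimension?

Row reduce to echelon form.
R2 ← R2 + (1/3)·R1: [0, -4, -7/3]
R3 ← R3 − (10/9)·R1: [0, 28/3, 49/9]
R4 ← R4 + (4/9)·R1: [0, -4/3, -7/9]
R5 ← R5 + (5/9)·R1: [0, 4/3, 7/9]
R3 ← R3 + (7/3)·R2: [0, 0, 0]
R4 ← R4 − (1/3)·R2: [0, 0, 0]
R5 ← R5 + (1/3)·R2: [0, 0, 0]
2 nonzero rows, so rank(M) = 2.
M has 3 columns; by rank–nullity, nullity = 3 − 2 = 1.

1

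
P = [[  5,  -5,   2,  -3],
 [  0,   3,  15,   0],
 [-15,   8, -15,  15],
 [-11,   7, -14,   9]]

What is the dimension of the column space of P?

Row reduce to echelon form.
R3 ← R3 + (3)·R1: [0, -7, -9, 6]
R4 ← R4 + (11/5)·R1: [0, -4, -48/5, 12/5]
R3 ← R3 + (7/3)·R2: [0, 0, 26, 6]
R4 ← R4 + (4/3)·R2: [0, 0, 52/5, 12/5]
R4 ← R4 − (2/5)·R3: [0, 0, 0, 0]
Echelon form has 3 nonzero rows, so rank(P) = 3.
The column space has dimension equal to the rank: 3.

3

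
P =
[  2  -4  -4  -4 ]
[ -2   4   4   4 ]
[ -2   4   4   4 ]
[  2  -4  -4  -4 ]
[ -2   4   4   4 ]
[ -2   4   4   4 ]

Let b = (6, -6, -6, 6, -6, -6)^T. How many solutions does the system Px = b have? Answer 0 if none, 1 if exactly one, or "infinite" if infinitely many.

infinite

Row reduce the augmented matrix [P | b].
R2 ← R2 + R1: [0, 0, 0, 0, 0]
R3 ← R3 + R1: [0, 0, 0, 0, 0]
R4 ← R4 − R1: [0, 0, 0, 0, 0]
R5 ← R5 + R1: [0, 0, 0, 0, 0]
R6 ← R6 + R1: [0, 0, 0, 0, 0]
The echelon form has 1 nonzero rows, and every pivot lies in the first 4 columns, so rank(P) = rank([P|b]) = 1.
The system is consistent.
rank = 1 < 4 unknowns, so there are infinitely many solutions.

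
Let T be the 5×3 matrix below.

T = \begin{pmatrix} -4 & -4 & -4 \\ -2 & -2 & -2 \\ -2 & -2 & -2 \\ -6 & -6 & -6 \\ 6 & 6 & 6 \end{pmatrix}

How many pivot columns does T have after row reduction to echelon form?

1

Row reduce to echelon form.
R2 ← R2 − (1/2)·R1: [0, 0, 0]
R3 ← R3 − (1/2)·R1: [0, 0, 0]
R4 ← R4 − (3/2)·R1: [0, 0, 0]
R5 ← R5 + (3/2)·R1: [0, 0, 0]
Echelon form has 1 nonzero row, so rank(T) = 1.
Each nonzero row contributes one pivot column: 1 pivot columns.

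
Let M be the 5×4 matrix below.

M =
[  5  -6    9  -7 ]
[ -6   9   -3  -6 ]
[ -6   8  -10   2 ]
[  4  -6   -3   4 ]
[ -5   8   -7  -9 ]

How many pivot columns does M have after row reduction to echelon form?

Row reduce to echelon form.
R2 ← R2 + (6/5)·R1: [0, 9/5, 39/5, -72/5]
R3 ← R3 + (6/5)·R1: [0, 4/5, 4/5, -32/5]
R4 ← R4 − (4/5)·R1: [0, -6/5, -51/5, 48/5]
R5 ← R5 + R1: [0, 2, 2, -16]
R3 ← R3 − (4/9)·R2: [0, 0, -8/3, 0]
R4 ← R4 + (2/3)·R2: [0, 0, -5, 0]
R5 ← R5 − (10/9)·R2: [0, 0, -20/3, 0]
R4 ← R4 − (15/8)·R3: [0, 0, 0, 0]
R5 ← R5 − (5/2)·R3: [0, 0, 0, 0]
Echelon form has 3 nonzero rows, so rank(M) = 3.
Each nonzero row contributes one pivot column: 3 pivot columns.

3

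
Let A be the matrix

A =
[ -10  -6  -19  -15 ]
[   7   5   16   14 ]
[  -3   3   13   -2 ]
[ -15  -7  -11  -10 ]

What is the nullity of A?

Row reduce to echelon form.
R2 ← R2 + (7/10)·R1: [0, 4/5, 27/10, 7/2]
R3 ← R3 − (3/10)·R1: [0, 24/5, 187/10, 5/2]
R4 ← R4 − (3/2)·R1: [0, 2, 35/2, 25/2]
R3 ← R3 − (6)·R2: [0, 0, 5/2, -37/2]
R4 ← R4 − (5/2)·R2: [0, 0, 43/4, 15/4]
R4 ← R4 − (43/10)·R3: [0, 0, 0, 833/10]
4 nonzero rows, so rank(A) = 4.
A has 4 columns; by rank–nullity, nullity = 4 − 4 = 0.

0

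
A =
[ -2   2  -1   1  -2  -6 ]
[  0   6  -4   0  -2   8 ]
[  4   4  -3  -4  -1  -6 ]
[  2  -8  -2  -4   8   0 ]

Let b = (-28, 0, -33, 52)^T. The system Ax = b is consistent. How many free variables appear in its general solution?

Row reduce the augmented matrix [A | b].
R3 ← R3 + (2)·R1: [0, 8, -5, -2, -5, -18, -89]
R4 ← R4 + R1: [0, -6, -3, -3, 6, -6, 24]
R3 ← R3 − (4/3)·R2: [0, 0, 1/3, -2, -7/3, -86/3, -89]
R4 ← R4 + R2: [0, 0, -7, -3, 4, 2, 24]
R4 ← R4 + (21)·R3: [0, 0, 0, -45, -45, -600, -1845]
The echelon form has 4 nonzero rows, and every pivot lies in the first 6 columns, so rank(A) = rank([A|b]) = 4.
The system is consistent.
Free variables = (unknowns) − (rank) = 6 − 4 = 2.

2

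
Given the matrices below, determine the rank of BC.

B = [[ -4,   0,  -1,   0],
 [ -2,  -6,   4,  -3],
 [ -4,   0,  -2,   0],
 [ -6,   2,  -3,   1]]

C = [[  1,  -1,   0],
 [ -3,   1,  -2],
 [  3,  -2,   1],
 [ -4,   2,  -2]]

First compute BC:
[[ -7,   6,  -1],
 [ 40, -18,  22],
 [-10,   8,  -2],
 [-25,  16,  -9]]
Now row reduce the product.
R2 ← R2 + (40/7)·R1: [0, 114/7, 114/7]
R3 ← R3 − (10/7)·R1: [0, -4/7, -4/7]
R4 ← R4 − (25/7)·R1: [0, -38/7, -38/7]
R3 ← R3 + (2/57)·R2: [0, 0, 0]
R4 ← R4 + (1/3)·R2: [0, 0, 0]
2 nonzero rows, so rank(BC) = 2.

2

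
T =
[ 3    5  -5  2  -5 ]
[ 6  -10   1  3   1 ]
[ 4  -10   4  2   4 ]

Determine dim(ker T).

Row reduce to echelon form.
R2 ← R2 − (2)·R1: [0, -20, 11, -1, 11]
R3 ← R3 − (4/3)·R1: [0, -50/3, 32/3, -2/3, 32/3]
R3 ← R3 − (5/6)·R2: [0, 0, 3/2, 1/6, 3/2]
3 nonzero rows, so rank(T) = 3.
T has 5 columns; by rank–nullity, nullity = 5 − 3 = 2.

2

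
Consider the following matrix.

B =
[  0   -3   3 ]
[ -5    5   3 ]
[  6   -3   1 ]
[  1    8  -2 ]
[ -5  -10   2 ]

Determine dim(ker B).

Row reduce to echelon form.
Swap R1 ↔ R2
R3 ← R3 + (6/5)·R1: [0, 3, 23/5]
R4 ← R4 + (1/5)·R1: [0, 9, -7/5]
R5 ← R5 − R1: [0, -15, -1]
R3 ← R3 + R2: [0, 0, 38/5]
R4 ← R4 + (3)·R2: [0, 0, 38/5]
R5 ← R5 − (5)·R2: [0, 0, -16]
R4 ← R4 − R3: [0, 0, 0]
R5 ← R5 + (40/19)·R3: [0, 0, 0]
3 nonzero rows, so rank(B) = 3.
B has 3 columns; by rank–nullity, nullity = 3 − 3 = 0.

0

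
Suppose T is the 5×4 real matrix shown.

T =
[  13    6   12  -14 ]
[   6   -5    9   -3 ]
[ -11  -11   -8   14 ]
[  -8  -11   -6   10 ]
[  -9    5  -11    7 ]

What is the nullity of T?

Row reduce to echelon form.
R2 ← R2 − (6/13)·R1: [0, -101/13, 45/13, 45/13]
R3 ← R3 + (11/13)·R1: [0, -77/13, 28/13, 28/13]
R4 ← R4 + (8/13)·R1: [0, -95/13, 18/13, 18/13]
R5 ← R5 + (9/13)·R1: [0, 119/13, -35/13, -35/13]
R3 ← R3 − (77/101)·R2: [0, 0, -49/101, -49/101]
R4 ← R4 − (95/101)·R2: [0, 0, -189/101, -189/101]
R5 ← R5 + (119/101)·R2: [0, 0, 140/101, 140/101]
R4 ← R4 − (27/7)·R3: [0, 0, 0, 0]
R5 ← R5 + (20/7)·R3: [0, 0, 0, 0]
3 nonzero rows, so rank(T) = 3.
T has 4 columns; by rank–nullity, nullity = 4 − 3 = 1.

1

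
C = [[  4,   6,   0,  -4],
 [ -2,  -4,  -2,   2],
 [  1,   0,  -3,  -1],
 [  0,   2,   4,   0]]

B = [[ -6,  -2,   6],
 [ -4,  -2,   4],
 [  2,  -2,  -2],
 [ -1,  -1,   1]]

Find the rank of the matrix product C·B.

First compute CB:
[[-44, -16,  44],
 [ 22,  14, -22],
 [-11,   5,  11],
 [  0, -12,   0]]
Now row reduce the product.
R2 ← R2 + (1/2)·R1: [0, 6, 0]
R3 ← R3 − (1/4)·R1: [0, 9, 0]
R3 ← R3 − (3/2)·R2: [0, 0, 0]
R4 ← R4 + (2)·R2: [0, 0, 0]
2 nonzero rows, so rank(CB) = 2.

2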